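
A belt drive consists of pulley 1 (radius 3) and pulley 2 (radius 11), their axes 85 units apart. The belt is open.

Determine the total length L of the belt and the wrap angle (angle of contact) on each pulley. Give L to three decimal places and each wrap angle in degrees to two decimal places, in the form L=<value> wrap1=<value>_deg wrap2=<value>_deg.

open belt: β = asin((r2−r1)/C) = asin(8/85) = 5.4005°
wrap1 = π − 2β = 169.1989°
wrap2 = π + 2β = 190.8011°
tangent length = C·cosβ = 84.6227
L = r1·wrap1 + r2·wrap2 + 2·C·cosβ = 3·2.9531 + 11·3.3301 + 2·84.6227 = 214.7358

L=214.736 wrap1=169.20_deg wrap2=190.80_deg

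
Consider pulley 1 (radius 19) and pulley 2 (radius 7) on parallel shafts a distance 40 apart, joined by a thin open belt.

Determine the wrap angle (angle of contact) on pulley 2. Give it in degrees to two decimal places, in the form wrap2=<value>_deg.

wrap2=145.08_deg

open belt: β = asin((r2−r1)/C) = asin(-12/40) = -17.4576°
wrap1 = π − 2β = 214.9152°
wrap2 = π + 2β = 145.0848°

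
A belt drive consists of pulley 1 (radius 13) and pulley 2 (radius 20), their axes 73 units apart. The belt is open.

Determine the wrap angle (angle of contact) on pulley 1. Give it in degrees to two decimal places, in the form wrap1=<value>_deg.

open belt: β = asin((r2−r1)/C) = asin(7/73) = 5.5026°
wrap1 = π − 2β = 168.9949°
wrap2 = π + 2β = 191.0051°

wrap1=168.99_deg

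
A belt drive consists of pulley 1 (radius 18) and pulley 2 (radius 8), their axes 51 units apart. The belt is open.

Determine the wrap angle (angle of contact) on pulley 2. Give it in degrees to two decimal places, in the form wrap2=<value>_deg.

open belt: β = asin((r2−r1)/C) = asin(-10/51) = -11.3077°
wrap1 = π − 2β = 202.6155°
wrap2 = π + 2β = 157.3845°

wrap2=157.38_deg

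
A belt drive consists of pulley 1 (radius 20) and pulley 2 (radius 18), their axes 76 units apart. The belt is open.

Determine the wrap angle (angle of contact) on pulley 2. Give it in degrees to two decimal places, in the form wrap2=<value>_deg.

open belt: β = asin((r2−r1)/C) = asin(-2/76) = -1.5080°
wrap1 = π − 2β = 183.0159°
wrap2 = π + 2β = 176.9841°

wrap2=176.98_deg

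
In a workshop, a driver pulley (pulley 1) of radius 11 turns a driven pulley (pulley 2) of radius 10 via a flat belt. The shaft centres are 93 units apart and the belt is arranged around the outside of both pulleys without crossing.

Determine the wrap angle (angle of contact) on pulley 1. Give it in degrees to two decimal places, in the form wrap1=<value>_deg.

open belt: β = asin((r2−r1)/C) = asin(-1/93) = -0.6161°
wrap1 = π − 2β = 181.2322°
wrap2 = π + 2β = 178.7678°

wrap1=181.23_deg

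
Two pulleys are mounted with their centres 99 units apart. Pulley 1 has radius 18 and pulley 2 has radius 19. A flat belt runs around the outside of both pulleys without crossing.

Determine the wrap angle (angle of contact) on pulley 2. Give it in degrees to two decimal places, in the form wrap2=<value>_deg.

wrap2=181.16_deg

open belt: β = asin((r2−r1)/C) = asin(1/99) = 0.5788°
wrap1 = π − 2β = 178.8425°
wrap2 = π + 2β = 181.1575°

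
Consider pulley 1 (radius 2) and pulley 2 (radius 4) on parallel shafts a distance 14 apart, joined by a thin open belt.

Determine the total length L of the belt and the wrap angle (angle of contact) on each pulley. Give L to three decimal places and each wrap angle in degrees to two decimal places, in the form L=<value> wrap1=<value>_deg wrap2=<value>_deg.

open belt: β = asin((r2−r1)/C) = asin(2/14) = 8.2132°
wrap1 = π − 2β = 163.5736°
wrap2 = π + 2β = 196.4264°
tangent length = C·cosβ = 13.8564
L = r1·wrap1 + r2·wrap2 + 2·C·cosβ = 2·2.8549 + 4·3.4283 + 2·13.8564 = 47.1358

L=47.136 wrap1=163.57_deg wrap2=196.43_deg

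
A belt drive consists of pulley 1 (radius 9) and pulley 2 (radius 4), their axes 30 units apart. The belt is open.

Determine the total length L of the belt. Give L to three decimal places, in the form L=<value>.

L=101.676

open belt: β = asin((r2−r1)/C) = asin(-5/30) = -9.5941°
wrap1 = π − 2β = 199.1881°
wrap2 = π + 2β = 160.8119°
tangent length = C·cosβ = 29.5804
L = r1·wrap1 + r2·wrap2 + 2·C·cosβ = 9·3.4765 + 4·2.8067 + 2·29.5804 = 101.6760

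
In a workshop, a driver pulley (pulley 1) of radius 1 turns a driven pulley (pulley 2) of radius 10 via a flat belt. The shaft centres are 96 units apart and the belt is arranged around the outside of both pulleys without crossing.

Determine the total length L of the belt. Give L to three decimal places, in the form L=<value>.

open belt: β = asin((r2−r1)/C) = asin(9/96) = 5.3794°
wrap1 = π − 2β = 169.2412°
wrap2 = π + 2β = 190.7588°
tangent length = C·cosβ = 95.5772
L = r1·wrap1 + r2·wrap2 + 2·C·cosβ = 1·2.9538 + 10·3.3294 + 2·95.5772 = 227.4019

L=227.402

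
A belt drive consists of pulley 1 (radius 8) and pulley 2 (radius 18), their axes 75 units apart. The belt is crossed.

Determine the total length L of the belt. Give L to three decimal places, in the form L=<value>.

crossed belt: β = asin((r1+r2)/C) = asin(26/75) = 20.2836°
wrap1 = wrap2 = π + 2β = 220.5671°
tangent length = C·cosβ = 70.3491
L = (r1+r2)·wrap + 2·C·cosβ = 26·3.8496 + 2·70.3491 = 240.7885

L=240.788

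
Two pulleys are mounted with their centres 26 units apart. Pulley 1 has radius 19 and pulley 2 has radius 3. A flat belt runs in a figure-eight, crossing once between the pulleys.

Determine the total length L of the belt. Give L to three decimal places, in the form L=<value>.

L=141.212

crossed belt: β = asin((r1+r2)/C) = asin(22/26) = 57.7958°
wrap1 = wrap2 = π + 2β = 295.5915°
tangent length = C·cosβ = 13.8564
L = (r1+r2)·wrap + 2·C·cosβ = 22·5.1590 + 2·13.8564 = 141.2118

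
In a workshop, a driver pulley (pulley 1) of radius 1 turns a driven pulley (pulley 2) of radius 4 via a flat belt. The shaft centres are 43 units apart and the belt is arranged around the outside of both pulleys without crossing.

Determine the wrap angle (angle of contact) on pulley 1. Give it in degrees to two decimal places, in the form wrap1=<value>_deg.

wrap1=172.00_deg

open belt: β = asin((r2−r1)/C) = asin(3/43) = 4.0006°
wrap1 = π − 2β = 171.9987°
wrap2 = π + 2β = 188.0013°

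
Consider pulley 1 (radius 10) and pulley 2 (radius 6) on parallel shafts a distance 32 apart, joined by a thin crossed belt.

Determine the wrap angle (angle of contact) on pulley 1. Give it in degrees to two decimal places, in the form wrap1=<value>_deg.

crossed belt: β = asin((r1+r2)/C) = asin(16/32) = 30.0000°
wrap1 = wrap2 = π + 2β = 240.0000°

wrap1=240.00_deg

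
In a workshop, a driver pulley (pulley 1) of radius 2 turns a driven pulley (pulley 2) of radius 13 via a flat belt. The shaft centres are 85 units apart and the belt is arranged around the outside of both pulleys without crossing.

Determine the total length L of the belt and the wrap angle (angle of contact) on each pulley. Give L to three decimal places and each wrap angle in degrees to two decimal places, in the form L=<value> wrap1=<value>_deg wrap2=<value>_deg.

L=218.549 wrap1=165.13_deg wrap2=194.87_deg

open belt: β = asin((r2−r1)/C) = asin(11/85) = 7.4356°
wrap1 = π − 2β = 165.1288°
wrap2 = π + 2β = 194.8712°
tangent length = C·cosβ = 84.2852
L = r1·wrap1 + r2·wrap2 + 2·C·cosβ = 2·2.8820 + 13·3.4011 + 2·84.2852 = 218.5494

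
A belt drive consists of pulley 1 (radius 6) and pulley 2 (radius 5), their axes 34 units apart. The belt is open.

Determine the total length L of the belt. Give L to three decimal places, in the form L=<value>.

open belt: β = asin((r2−r1)/C) = asin(-1/34) = -1.6854°
wrap1 = π − 2β = 183.3708°
wrap2 = π + 2β = 176.6292°
tangent length = C·cosβ = 33.9853
L = r1·wrap1 + r2·wrap2 + 2·C·cosβ = 6·3.2004 + 5·3.0828 + 2·33.9853 = 102.5869

L=102.587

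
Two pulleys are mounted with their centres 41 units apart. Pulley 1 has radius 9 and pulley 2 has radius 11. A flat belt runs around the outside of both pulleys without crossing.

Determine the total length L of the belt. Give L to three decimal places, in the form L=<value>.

open belt: β = asin((r2−r1)/C) = asin(2/41) = 2.7960°
wrap1 = π − 2β = 174.4079°
wrap2 = π + 2β = 185.5921°
tangent length = C·cosβ = 40.9512
L = r1·wrap1 + r2·wrap2 + 2·C·cosβ = 9·3.0440 + 11·3.2392 + 2·40.9512 = 144.9294

L=144.929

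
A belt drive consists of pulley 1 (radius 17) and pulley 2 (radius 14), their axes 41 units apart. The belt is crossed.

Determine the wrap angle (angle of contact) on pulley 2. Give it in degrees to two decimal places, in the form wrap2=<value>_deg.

crossed belt: β = asin((r1+r2)/C) = asin(31/41) = 49.1214°
wrap1 = wrap2 = π + 2β = 278.2427°

wrap2=278.24_deg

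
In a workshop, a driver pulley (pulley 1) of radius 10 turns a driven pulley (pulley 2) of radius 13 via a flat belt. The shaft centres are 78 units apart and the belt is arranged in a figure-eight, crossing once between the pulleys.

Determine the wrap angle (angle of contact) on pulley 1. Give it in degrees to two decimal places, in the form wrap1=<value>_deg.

wrap1=214.30_deg

crossed belt: β = asin((r1+r2)/C) = asin(23/78) = 17.1498°
wrap1 = wrap2 = π + 2β = 214.2997°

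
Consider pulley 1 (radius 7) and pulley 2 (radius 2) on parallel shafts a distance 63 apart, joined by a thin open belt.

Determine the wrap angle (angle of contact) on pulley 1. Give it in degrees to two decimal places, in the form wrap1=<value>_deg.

wrap1=189.10_deg

open belt: β = asin((r2−r1)/C) = asin(-5/63) = -4.5521°
wrap1 = π − 2β = 189.1041°
wrap2 = π + 2β = 170.8959°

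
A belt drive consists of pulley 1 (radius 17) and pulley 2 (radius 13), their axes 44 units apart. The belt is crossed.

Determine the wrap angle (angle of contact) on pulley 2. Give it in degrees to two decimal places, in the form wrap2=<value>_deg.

crossed belt: β = asin((r1+r2)/C) = asin(30/44) = 42.9859°
wrap1 = wrap2 = π + 2β = 265.9718°

wrap2=265.97_deg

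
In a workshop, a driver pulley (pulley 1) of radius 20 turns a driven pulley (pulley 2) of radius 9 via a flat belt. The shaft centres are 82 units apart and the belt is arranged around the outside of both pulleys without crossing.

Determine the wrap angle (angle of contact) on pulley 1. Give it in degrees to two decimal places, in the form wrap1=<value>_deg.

open belt: β = asin((r2−r1)/C) = asin(-11/82) = -7.7093°
wrap1 = π − 2β = 195.4185°
wrap2 = π + 2β = 164.5815°

wrap1=195.42_deg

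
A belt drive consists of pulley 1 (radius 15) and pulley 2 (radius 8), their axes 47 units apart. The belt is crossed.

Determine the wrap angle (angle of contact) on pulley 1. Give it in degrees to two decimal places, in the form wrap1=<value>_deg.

wrap1=238.60_deg

crossed belt: β = asin((r1+r2)/C) = asin(23/47) = 29.2986°
wrap1 = wrap2 = π + 2β = 238.5973°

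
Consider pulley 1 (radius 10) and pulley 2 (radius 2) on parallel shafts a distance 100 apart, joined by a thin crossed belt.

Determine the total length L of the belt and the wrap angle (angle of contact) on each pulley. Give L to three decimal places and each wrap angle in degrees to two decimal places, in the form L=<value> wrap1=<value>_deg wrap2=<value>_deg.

crossed belt: β = asin((r1+r2)/C) = asin(12/100) = 6.8921°
wrap1 = wrap2 = π + 2β = 193.7842°
tangent length = C·cosβ = 99.2774
L = (r1+r2)·wrap + 2·C·cosβ = 12·3.3822 + 2·99.2774 = 239.1408

L=239.141 wrap1=193.78_deg wrap2=193.78_deg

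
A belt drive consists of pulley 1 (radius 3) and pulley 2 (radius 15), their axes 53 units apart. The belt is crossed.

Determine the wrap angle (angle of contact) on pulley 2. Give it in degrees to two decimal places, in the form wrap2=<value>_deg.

crossed belt: β = asin((r1+r2)/C) = asin(18/53) = 19.8539°
wrap1 = wrap2 = π + 2β = 219.7078°

wrap2=219.71_deg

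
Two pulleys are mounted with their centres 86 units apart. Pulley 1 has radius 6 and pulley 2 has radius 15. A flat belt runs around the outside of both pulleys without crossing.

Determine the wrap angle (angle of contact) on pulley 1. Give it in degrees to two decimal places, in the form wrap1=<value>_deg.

wrap1=167.99_deg

open belt: β = asin((r2−r1)/C) = asin(9/86) = 6.0071°
wrap1 = π − 2β = 167.9859°
wrap2 = π + 2β = 192.0141°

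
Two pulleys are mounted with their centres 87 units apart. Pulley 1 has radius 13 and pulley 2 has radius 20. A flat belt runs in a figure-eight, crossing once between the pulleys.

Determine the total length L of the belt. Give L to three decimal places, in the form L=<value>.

L=290.347

crossed belt: β = asin((r1+r2)/C) = asin(33/87) = 22.2910°
wrap1 = wrap2 = π + 2β = 224.5819°
tangent length = C·cosβ = 80.4984
L = (r1+r2)·wrap + 2·C·cosβ = 33·3.9197 + 2·80.4984 = 290.3468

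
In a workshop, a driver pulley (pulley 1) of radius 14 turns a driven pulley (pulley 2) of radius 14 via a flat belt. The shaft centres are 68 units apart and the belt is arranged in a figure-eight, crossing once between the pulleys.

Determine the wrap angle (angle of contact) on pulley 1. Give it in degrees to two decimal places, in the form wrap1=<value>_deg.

wrap1=228.63_deg

crossed belt: β = asin((r1+r2)/C) = asin(28/68) = 24.3157°
wrap1 = wrap2 = π + 2β = 228.6315°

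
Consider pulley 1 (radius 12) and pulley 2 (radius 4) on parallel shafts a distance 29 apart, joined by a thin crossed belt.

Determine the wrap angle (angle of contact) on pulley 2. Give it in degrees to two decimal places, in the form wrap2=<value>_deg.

crossed belt: β = asin((r1+r2)/C) = asin(16/29) = 33.4854°
wrap1 = wrap2 = π + 2β = 246.9708°

wrap2=246.97_deg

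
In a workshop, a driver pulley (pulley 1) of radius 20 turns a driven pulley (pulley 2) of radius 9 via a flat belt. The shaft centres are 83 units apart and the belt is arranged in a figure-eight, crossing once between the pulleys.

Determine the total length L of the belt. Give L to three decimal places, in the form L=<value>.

L=267.346

crossed belt: β = asin((r1+r2)/C) = asin(29/83) = 20.4505°
wrap1 = wrap2 = π + 2β = 220.9009°
tangent length = C·cosβ = 77.7689
L = (r1+r2)·wrap + 2·C·cosβ = 29·3.8554 + 2·77.7689 = 267.3458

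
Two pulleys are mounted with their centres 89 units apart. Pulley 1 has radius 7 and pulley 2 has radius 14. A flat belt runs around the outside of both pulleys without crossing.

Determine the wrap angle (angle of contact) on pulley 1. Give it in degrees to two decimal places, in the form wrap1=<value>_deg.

open belt: β = asin((r2−r1)/C) = asin(7/89) = 4.5111°
wrap1 = π − 2β = 170.9779°
wrap2 = π + 2β = 189.0221°

wrap1=170.98_deg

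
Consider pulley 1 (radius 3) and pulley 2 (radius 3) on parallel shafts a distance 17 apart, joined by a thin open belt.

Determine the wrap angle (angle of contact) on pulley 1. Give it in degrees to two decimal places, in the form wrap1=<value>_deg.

open belt: β = asin((r2−r1)/C) = asin(0/17) = 0.0000°
wrap1 = π − 2β = 180.0000°
wrap2 = π + 2β = 180.0000°

wrap1=180.00_deg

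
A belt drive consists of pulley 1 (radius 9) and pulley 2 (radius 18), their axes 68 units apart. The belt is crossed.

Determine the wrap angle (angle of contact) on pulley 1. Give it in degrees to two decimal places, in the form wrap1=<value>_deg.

crossed belt: β = asin((r1+r2)/C) = asin(27/68) = 23.3944°
wrap1 = wrap2 = π + 2β = 226.7889°

wrap1=226.79_deg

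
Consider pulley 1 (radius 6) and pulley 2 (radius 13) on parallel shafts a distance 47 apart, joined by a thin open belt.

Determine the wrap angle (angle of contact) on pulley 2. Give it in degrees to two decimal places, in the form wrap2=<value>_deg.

open belt: β = asin((r2−r1)/C) = asin(7/47) = 8.5653°
wrap1 = π − 2β = 162.8694°
wrap2 = π + 2β = 197.1306°

wrap2=197.13_deg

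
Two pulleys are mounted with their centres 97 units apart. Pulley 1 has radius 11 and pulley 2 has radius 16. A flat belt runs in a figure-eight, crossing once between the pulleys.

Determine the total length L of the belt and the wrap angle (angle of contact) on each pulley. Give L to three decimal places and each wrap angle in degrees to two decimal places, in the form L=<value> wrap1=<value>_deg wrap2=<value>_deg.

crossed belt: β = asin((r1+r2)/C) = asin(27/97) = 16.1618°
wrap1 = wrap2 = π + 2β = 212.3236°
tangent length = C·cosβ = 93.1665
L = (r1+r2)·wrap + 2·C·cosβ = 27·3.7057 + 2·93.1665 = 286.3882

L=286.388 wrap1=212.32_deg wrap2=212.32_deg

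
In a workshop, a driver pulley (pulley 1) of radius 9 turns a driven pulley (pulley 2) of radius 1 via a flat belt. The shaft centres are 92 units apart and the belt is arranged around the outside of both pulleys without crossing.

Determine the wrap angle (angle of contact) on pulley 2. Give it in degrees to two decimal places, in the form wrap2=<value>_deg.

wrap2=170.02_deg

open belt: β = asin((r2−r1)/C) = asin(-8/92) = -4.9885°
wrap1 = π − 2β = 189.9771°
wrap2 = π + 2β = 170.0229°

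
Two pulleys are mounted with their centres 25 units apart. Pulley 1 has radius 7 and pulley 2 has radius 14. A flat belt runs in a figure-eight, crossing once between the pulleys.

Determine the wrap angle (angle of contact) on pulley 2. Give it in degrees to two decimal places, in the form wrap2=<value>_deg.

wrap2=294.28_deg

crossed belt: β = asin((r1+r2)/C) = asin(21/25) = 57.1401°
wrap1 = wrap2 = π + 2β = 294.2802°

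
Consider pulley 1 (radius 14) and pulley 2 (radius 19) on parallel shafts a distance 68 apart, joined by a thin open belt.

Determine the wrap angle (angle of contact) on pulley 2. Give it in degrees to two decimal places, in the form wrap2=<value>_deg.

open belt: β = asin((r2−r1)/C) = asin(5/68) = 4.2167°
wrap1 = π − 2β = 171.5665°
wrap2 = π + 2β = 188.4335°

wrap2=188.43_deg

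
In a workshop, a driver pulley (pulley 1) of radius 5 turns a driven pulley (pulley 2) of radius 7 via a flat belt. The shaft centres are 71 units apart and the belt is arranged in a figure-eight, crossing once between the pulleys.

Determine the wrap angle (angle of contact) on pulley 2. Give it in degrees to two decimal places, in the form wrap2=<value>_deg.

wrap2=199.46_deg

crossed belt: β = asin((r1+r2)/C) = asin(12/71) = 9.7305°
wrap1 = wrap2 = π + 2β = 199.4610°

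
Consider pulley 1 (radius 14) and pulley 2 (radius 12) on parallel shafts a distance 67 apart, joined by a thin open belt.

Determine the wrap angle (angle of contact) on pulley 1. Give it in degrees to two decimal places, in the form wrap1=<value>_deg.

wrap1=183.42_deg

open belt: β = asin((r2−r1)/C) = asin(-2/67) = -1.7106°
wrap1 = π − 2β = 183.4212°
wrap2 = π + 2β = 176.5788°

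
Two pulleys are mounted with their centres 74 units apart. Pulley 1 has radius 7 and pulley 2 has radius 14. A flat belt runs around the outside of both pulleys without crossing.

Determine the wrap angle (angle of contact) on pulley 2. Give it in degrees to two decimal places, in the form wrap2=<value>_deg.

wrap2=190.86_deg

open belt: β = asin((r2−r1)/C) = asin(7/74) = 5.4280°
wrap1 = π − 2β = 169.1440°
wrap2 = π + 2β = 190.8560°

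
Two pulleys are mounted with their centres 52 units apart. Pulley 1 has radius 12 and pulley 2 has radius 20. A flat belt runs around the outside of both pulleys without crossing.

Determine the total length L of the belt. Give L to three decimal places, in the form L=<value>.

open belt: β = asin((r2−r1)/C) = asin(8/52) = 8.8499°
wrap1 = π − 2β = 162.3002°
wrap2 = π + 2β = 197.6998°
tangent length = C·cosβ = 51.3809
L = r1·wrap1 + r2·wrap2 + 2·C·cosβ = 12·2.8327 + 20·3.4505 + 2·51.3809 = 205.7642

L=205.764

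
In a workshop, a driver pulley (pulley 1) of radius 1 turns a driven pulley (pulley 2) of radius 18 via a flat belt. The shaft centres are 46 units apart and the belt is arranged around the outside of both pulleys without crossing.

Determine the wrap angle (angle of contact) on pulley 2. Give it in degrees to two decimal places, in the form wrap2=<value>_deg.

wrap2=223.38_deg

open belt: β = asin((r2−r1)/C) = asin(17/46) = 21.6888°
wrap1 = π − 2β = 136.6224°
wrap2 = π + 2β = 223.3776°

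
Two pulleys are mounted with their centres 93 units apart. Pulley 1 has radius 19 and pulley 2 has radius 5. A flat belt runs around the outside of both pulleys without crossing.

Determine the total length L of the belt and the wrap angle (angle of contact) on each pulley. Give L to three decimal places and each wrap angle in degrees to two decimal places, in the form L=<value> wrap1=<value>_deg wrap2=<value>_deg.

open belt: β = asin((r2−r1)/C) = asin(-14/93) = -8.6581°
wrap1 = π − 2β = 197.3162°
wrap2 = π + 2β = 162.6838°
tangent length = C·cosβ = 91.9402
L = r1·wrap1 + r2·wrap2 + 2·C·cosβ = 19·3.4438 + 5·2.8394 + 2·91.9402 = 263.5098

L=263.510 wrap1=197.32_deg wrap2=162.68_deg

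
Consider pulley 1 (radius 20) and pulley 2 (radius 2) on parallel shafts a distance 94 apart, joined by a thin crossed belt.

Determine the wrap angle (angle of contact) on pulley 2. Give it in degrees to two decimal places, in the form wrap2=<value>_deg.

wrap2=207.07_deg

crossed belt: β = asin((r1+r2)/C) = asin(22/94) = 13.5352°
wrap1 = wrap2 = π + 2β = 207.0704°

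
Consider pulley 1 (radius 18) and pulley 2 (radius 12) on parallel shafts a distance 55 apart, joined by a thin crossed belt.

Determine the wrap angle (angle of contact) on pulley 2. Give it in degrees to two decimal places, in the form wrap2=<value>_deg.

crossed belt: β = asin((r1+r2)/C) = asin(30/55) = 33.0557°
wrap1 = wrap2 = π + 2β = 246.1115°

wrap2=246.11_deg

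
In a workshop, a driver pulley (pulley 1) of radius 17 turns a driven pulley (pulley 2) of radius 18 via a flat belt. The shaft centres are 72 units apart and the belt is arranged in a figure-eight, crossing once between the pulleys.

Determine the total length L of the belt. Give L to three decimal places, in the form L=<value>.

crossed belt: β = asin((r1+r2)/C) = asin(35/72) = 29.0853°
wrap1 = wrap2 = π + 2β = 238.1706°
tangent length = C·cosβ = 62.9206
L = (r1+r2)·wrap + 2·C·cosβ = 35·4.1569 + 2·62.9206 = 271.3313

L=271.331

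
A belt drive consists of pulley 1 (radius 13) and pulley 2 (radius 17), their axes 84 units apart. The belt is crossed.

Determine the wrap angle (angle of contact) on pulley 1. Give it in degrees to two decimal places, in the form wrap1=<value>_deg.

wrap1=221.85_deg

crossed belt: β = asin((r1+r2)/C) = asin(30/84) = 20.9248°
wrap1 = wrap2 = π + 2β = 221.8497°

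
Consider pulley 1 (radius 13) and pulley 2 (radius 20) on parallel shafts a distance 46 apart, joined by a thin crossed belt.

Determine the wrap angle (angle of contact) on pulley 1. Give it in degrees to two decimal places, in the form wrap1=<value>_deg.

crossed belt: β = asin((r1+r2)/C) = asin(33/46) = 45.8395°
wrap1 = wrap2 = π + 2β = 271.6790°

wrap1=271.68_deg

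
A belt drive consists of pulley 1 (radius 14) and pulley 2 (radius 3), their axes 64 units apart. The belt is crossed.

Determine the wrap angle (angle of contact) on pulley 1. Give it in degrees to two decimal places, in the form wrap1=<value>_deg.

crossed belt: β = asin((r1+r2)/C) = asin(17/64) = 15.4041°
wrap1 = wrap2 = π + 2β = 210.8082°

wrap1=210.81_deg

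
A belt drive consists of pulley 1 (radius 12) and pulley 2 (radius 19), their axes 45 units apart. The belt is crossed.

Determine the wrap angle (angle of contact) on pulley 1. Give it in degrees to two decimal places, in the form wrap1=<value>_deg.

wrap1=267.08_deg

crossed belt: β = asin((r1+r2)/C) = asin(31/45) = 43.5422°
wrap1 = wrap2 = π + 2β = 267.0844°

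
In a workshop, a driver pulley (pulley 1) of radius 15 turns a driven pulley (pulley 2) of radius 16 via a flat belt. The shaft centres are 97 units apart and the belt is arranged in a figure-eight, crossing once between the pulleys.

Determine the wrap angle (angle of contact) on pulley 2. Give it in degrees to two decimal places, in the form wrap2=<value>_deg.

wrap2=217.28_deg

crossed belt: β = asin((r1+r2)/C) = asin(31/97) = 18.6380°
wrap1 = wrap2 = π + 2β = 217.2760°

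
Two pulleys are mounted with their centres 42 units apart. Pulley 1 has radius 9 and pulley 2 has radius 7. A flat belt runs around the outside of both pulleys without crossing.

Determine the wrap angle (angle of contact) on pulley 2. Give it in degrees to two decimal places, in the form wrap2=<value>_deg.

open belt: β = asin((r2−r1)/C) = asin(-2/42) = -2.7294°
wrap1 = π − 2β = 185.4588°
wrap2 = π + 2β = 174.5412°

wrap2=174.54_deg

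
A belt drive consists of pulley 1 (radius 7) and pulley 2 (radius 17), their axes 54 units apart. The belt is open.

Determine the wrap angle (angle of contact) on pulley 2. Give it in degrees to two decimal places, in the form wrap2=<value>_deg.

open belt: β = asin((r2−r1)/C) = asin(10/54) = 10.6719°
wrap1 = π − 2β = 158.6561°
wrap2 = π + 2β = 201.3439°

wrap2=201.34_deg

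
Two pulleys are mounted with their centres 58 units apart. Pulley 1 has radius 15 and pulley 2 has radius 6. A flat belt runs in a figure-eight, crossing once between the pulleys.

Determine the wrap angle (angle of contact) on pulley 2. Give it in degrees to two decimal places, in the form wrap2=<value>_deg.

wrap2=222.45_deg

crossed belt: β = asin((r1+r2)/C) = asin(21/58) = 21.2273°
wrap1 = wrap2 = π + 2β = 222.4546°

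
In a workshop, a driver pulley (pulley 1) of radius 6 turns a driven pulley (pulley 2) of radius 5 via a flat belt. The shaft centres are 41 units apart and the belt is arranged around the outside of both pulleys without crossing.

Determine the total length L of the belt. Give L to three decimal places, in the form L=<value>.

open belt: β = asin((r2−r1)/C) = asin(-1/41) = -1.3976°
wrap1 = π − 2β = 182.7952°
wrap2 = π + 2β = 177.2048°
tangent length = C·cosβ = 40.9878
L = r1·wrap1 + r2·wrap2 + 2·C·cosβ = 6·3.1904 + 5·3.0928 + 2·40.9878 = 116.5819

L=116.582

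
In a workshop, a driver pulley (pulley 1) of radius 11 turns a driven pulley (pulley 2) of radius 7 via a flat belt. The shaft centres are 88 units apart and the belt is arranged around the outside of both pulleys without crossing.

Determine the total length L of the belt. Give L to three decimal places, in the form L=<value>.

L=232.731

open belt: β = asin((r2−r1)/C) = asin(-4/88) = -2.6053°
wrap1 = π − 2β = 185.2105°
wrap2 = π + 2β = 174.7895°
tangent length = C·cosβ = 87.9090
L = r1·wrap1 + r2·wrap2 + 2·C·cosβ = 11·3.2325 + 7·3.0507 + 2·87.9090 = 232.7305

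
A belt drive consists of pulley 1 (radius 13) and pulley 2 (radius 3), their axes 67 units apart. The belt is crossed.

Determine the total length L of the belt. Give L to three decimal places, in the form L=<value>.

L=188.105

crossed belt: β = asin((r1+r2)/C) = asin(16/67) = 13.8161°
wrap1 = wrap2 = π + 2β = 207.6322°
tangent length = C·cosβ = 65.0615
L = (r1+r2)·wrap + 2·C·cosβ = 16·3.6239 + 2·65.0615 = 188.1049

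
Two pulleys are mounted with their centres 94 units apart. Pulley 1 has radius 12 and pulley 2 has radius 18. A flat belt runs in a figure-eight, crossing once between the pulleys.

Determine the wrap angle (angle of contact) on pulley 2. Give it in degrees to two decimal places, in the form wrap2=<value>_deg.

wrap2=217.22_deg

crossed belt: β = asin((r1+r2)/C) = asin(30/94) = 18.6115°
wrap1 = wrap2 = π + 2β = 217.2229°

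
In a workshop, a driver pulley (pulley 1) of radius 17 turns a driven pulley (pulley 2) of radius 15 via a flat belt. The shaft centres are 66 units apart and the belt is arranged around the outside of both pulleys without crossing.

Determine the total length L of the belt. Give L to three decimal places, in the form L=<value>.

L=232.592

open belt: β = asin((r2−r1)/C) = asin(-2/66) = -1.7365°
wrap1 = π − 2β = 183.4730°
wrap2 = π + 2β = 176.5270°
tangent length = C·cosβ = 65.9697
L = r1·wrap1 + r2·wrap2 + 2·C·cosβ = 17·3.2022 + 15·3.0810 + 2·65.9697 = 232.5916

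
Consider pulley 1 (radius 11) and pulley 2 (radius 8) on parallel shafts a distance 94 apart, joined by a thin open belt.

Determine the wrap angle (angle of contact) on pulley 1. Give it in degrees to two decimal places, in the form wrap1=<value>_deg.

wrap1=183.66_deg

open belt: β = asin((r2−r1)/C) = asin(-3/94) = -1.8289°
wrap1 = π − 2β = 183.6578°
wrap2 = π + 2β = 176.3422°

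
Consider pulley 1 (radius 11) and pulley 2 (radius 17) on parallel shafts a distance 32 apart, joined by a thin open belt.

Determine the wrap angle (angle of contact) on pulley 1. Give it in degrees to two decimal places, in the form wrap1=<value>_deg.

open belt: β = asin((r2−r1)/C) = asin(6/32) = 10.8069°
wrap1 = π − 2β = 158.3862°
wrap2 = π + 2β = 201.6138°

wrap1=158.39_deg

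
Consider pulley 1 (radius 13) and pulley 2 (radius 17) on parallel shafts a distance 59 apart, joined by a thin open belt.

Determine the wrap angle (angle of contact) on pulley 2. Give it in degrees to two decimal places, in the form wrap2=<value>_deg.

wrap2=187.77_deg

open belt: β = asin((r2−r1)/C) = asin(4/59) = 3.8874°
wrap1 = π − 2β = 172.2251°
wrap2 = π + 2β = 187.7749°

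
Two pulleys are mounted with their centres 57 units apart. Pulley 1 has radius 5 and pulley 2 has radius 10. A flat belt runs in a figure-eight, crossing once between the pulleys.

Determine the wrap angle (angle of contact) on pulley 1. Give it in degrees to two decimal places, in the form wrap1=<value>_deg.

crossed belt: β = asin((r1+r2)/C) = asin(15/57) = 15.2575°
wrap1 = wrap2 = π + 2β = 210.5150°

wrap1=210.52_deg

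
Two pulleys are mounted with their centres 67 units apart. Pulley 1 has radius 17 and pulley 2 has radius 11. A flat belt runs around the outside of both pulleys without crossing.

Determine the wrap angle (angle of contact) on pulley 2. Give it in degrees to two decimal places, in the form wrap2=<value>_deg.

open belt: β = asin((r2−r1)/C) = asin(-6/67) = -5.1378°
wrap1 = π − 2β = 190.2757°
wrap2 = π + 2β = 169.7243°

wrap2=169.72_deg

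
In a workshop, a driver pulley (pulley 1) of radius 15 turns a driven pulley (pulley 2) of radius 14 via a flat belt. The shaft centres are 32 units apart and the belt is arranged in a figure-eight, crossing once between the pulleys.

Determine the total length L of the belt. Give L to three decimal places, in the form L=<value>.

L=183.953

crossed belt: β = asin((r1+r2)/C) = asin(29/32) = 64.9922°
wrap1 = wrap2 = π + 2β = 309.9843°
tangent length = C·cosβ = 13.5277
L = (r1+r2)·wrap + 2·C·cosβ = 29·5.4102 + 2·13.5277 = 183.9527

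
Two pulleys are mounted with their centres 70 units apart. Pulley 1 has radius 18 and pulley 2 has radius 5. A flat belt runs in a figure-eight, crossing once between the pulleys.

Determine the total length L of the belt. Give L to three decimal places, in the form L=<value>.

L=219.884

crossed belt: β = asin((r1+r2)/C) = asin(23/70) = 19.1821°
wrap1 = wrap2 = π + 2β = 218.3642°
tangent length = C·cosβ = 66.1135
L = (r1+r2)·wrap + 2·C·cosβ = 23·3.8112 + 2·66.1135 = 219.8841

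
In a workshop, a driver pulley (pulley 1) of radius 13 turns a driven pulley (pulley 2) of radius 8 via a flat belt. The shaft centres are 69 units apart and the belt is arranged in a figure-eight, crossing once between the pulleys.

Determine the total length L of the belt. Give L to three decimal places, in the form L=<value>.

L=210.416

crossed belt: β = asin((r1+r2)/C) = asin(21/69) = 17.7189°
wrap1 = wrap2 = π + 2β = 215.4379°
tangent length = C·cosβ = 65.7267
L = (r1+r2)·wrap + 2·C·cosβ = 21·3.7601 + 2·65.7267 = 210.4155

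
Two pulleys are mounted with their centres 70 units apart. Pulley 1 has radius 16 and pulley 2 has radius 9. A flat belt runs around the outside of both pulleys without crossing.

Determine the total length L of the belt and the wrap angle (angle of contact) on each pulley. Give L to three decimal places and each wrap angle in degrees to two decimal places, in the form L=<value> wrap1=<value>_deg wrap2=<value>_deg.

L=219.240 wrap1=191.48_deg wrap2=168.52_deg

open belt: β = asin((r2−r1)/C) = asin(-7/70) = -5.7392°
wrap1 = π − 2β = 191.4783°
wrap2 = π + 2β = 168.5217°
tangent length = C·cosβ = 69.6491
L = r1·wrap1 + r2·wrap2 + 2·C·cosβ = 16·3.3419 + 9·2.9413 + 2·69.6491 = 219.2404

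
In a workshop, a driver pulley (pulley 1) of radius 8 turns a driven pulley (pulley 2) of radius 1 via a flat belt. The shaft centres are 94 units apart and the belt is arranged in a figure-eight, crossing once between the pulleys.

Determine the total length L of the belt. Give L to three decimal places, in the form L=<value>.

crossed belt: β = asin((r1+r2)/C) = asin(9/94) = 5.4942°
wrap1 = wrap2 = π + 2β = 190.9884°
tangent length = C·cosβ = 93.5682
L = (r1+r2)·wrap + 2·C·cosβ = 9·3.3334 + 2·93.5682 = 217.1367

L=217.137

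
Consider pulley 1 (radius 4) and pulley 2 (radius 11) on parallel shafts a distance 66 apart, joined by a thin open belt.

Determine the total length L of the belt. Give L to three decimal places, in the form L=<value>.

open belt: β = asin((r2−r1)/C) = asin(7/66) = 6.0883°
wrap1 = π − 2β = 167.8234°
wrap2 = π + 2β = 192.1766°
tangent length = C·cosβ = 65.6277
L = r1·wrap1 + r2·wrap2 + 2·C·cosβ = 4·2.9291 + 11·3.3541 + 2·65.6277 = 179.8670

L=179.867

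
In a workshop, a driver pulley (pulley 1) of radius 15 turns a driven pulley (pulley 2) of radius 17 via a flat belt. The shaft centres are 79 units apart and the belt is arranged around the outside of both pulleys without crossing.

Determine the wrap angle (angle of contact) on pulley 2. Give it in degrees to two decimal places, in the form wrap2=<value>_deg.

wrap2=182.90_deg

open belt: β = asin((r2−r1)/C) = asin(2/79) = 1.4507°
wrap1 = π − 2β = 177.0986°
wrap2 = π + 2β = 182.9014°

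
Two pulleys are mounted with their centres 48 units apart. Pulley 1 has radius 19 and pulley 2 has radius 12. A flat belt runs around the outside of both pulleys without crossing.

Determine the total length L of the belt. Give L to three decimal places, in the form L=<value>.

L=194.412

open belt: β = asin((r2−r1)/C) = asin(-7/48) = -8.3855°
wrap1 = π − 2β = 196.7711°
wrap2 = π + 2β = 163.2289°
tangent length = C·cosβ = 47.4868
L = r1·wrap1 + r2·wrap2 + 2·C·cosβ = 19·3.4343 + 12·2.8489 + 2·47.4868 = 194.4120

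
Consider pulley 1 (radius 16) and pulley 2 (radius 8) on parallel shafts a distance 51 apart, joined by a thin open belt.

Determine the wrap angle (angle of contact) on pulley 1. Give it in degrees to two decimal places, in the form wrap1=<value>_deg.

wrap1=198.05_deg

open belt: β = asin((r2−r1)/C) = asin(-8/51) = -9.0248°
wrap1 = π − 2β = 198.0497°
wrap2 = π + 2β = 161.9503°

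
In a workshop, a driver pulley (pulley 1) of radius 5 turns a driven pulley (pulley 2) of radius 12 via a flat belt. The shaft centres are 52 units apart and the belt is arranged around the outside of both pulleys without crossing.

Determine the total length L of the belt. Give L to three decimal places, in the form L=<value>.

L=158.351

open belt: β = asin((r2−r1)/C) = asin(7/52) = 7.7364°
wrap1 = π − 2β = 164.5272°
wrap2 = π + 2β = 195.4728°
tangent length = C·cosβ = 51.5267
L = r1·wrap1 + r2·wrap2 + 2·C·cosβ = 5·2.8715 + 12·3.4116 + 2·51.5267 = 158.3508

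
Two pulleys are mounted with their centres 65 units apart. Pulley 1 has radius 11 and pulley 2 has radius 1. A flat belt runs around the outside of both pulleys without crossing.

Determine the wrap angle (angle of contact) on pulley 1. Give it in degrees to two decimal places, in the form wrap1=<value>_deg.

open belt: β = asin((r2−r1)/C) = asin(-10/65) = -8.8499°
wrap1 = π − 2β = 197.6998°
wrap2 = π + 2β = 162.3002°

wrap1=197.70_deg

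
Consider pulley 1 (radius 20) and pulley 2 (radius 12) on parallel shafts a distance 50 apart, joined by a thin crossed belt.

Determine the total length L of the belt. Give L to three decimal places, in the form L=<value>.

L=221.816

crossed belt: β = asin((r1+r2)/C) = asin(32/50) = 39.7918°
wrap1 = wrap2 = π + 2β = 259.5836°
tangent length = C·cosβ = 38.4187
L = (r1+r2)·wrap + 2·C·cosβ = 32·4.5306 + 2·38.4187 = 221.8163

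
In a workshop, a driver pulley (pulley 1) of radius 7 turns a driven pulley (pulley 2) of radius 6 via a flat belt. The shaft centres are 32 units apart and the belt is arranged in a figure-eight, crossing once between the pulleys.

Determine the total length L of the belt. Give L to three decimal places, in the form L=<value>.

crossed belt: β = asin((r1+r2)/C) = asin(13/32) = 23.9695°
wrap1 = wrap2 = π + 2β = 227.9390°
tangent length = C·cosβ = 29.2404
L = (r1+r2)·wrap + 2·C·cosβ = 13·3.9783 + 2·29.2404 = 110.1985

L=110.198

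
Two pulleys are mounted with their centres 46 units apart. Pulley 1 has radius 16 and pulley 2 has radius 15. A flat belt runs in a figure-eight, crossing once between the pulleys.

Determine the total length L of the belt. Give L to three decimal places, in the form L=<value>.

crossed belt: β = asin((r1+r2)/C) = asin(31/46) = 42.3698°
wrap1 = wrap2 = π + 2β = 264.7396°
tangent length = C·cosβ = 33.9853
L = (r1+r2)·wrap + 2·C·cosβ = 31·4.6206 + 2·33.9853 = 211.2085

L=211.208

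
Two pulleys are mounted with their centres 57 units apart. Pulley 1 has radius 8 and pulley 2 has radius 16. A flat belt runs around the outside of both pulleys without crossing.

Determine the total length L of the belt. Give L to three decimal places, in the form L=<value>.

open belt: β = asin((r2−r1)/C) = asin(8/57) = 8.0682°
wrap1 = π − 2β = 163.8637°
wrap2 = π + 2β = 196.1363°
tangent length = C·cosβ = 56.4358
L = r1·wrap1 + r2·wrap2 + 2·C·cosβ = 8·2.8600 + 16·3.4232 + 2·56.4358 = 190.5229

L=190.523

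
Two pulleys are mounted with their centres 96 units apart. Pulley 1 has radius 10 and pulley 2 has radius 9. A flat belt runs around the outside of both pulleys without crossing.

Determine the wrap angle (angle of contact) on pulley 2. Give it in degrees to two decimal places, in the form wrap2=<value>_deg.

open belt: β = asin((r2−r1)/C) = asin(-1/96) = -0.5968°
wrap1 = π − 2β = 181.1937°
wrap2 = π + 2β = 178.8063°

wrap2=178.81_deg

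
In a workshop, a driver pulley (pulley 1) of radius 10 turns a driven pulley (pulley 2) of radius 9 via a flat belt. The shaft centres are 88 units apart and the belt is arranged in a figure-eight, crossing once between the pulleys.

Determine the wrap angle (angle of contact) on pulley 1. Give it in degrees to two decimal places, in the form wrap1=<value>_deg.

crossed belt: β = asin((r1+r2)/C) = asin(19/88) = 12.4689°
wrap1 = wrap2 = π + 2β = 204.9377°

wrap1=204.94_deg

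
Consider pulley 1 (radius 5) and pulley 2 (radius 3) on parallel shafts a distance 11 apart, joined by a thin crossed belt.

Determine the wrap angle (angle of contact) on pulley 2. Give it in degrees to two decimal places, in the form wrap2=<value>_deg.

wrap2=273.32_deg

crossed belt: β = asin((r1+r2)/C) = asin(8/11) = 46.6582°
wrap1 = wrap2 = π + 2β = 273.3165°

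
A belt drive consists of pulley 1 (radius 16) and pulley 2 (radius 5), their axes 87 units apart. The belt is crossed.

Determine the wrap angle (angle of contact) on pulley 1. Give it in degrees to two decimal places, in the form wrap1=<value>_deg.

crossed belt: β = asin((r1+r2)/C) = asin(21/87) = 13.9680°
wrap1 = wrap2 = π + 2β = 207.9359°

wrap1=207.94_deg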